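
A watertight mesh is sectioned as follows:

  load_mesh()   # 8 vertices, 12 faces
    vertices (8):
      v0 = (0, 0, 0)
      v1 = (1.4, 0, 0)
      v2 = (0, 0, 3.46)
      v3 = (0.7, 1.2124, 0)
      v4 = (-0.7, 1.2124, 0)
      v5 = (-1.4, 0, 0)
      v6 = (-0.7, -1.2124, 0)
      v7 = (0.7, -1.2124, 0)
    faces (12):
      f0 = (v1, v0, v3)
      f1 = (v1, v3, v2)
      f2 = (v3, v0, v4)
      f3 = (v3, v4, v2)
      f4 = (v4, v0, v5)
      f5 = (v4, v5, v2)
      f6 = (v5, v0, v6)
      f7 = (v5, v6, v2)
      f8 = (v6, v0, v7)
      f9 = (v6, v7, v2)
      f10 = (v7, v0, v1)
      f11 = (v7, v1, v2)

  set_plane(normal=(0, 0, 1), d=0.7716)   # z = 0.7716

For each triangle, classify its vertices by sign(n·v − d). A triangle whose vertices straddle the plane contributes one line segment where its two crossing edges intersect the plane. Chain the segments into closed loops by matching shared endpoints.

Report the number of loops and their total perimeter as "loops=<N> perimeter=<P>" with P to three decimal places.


loops=1 perimeter=6.527

Straddling triangles (6 of 12):
  (v1,v3,v2) [--+] → (0.543896, 0.942028, 0.7716)–(1.08779, 0, 0.7716)  len=1.0878
  (v3,v4,v2) [--+] → (-0.543896, 0.942028, 0.7716)–(0.543896, 0.942028, 0.7716)  len=1.0878
  (v4,v5,v2) [--+] → (-1.08779, 0, 0.7716)–(-0.543896, 0.942028, 0.7716)  len=1.0878
  (v5,v6,v2) [--+] → (-0.543896, -0.942028, 0.7716)–(-1.08779, 0, 0.7716)  len=1.0878
  (v6,v7,v2) [--+] → (0.543896, -0.942028, 0.7716)–(-0.543896, -0.942028, 0.7716)  len=1.0878
  (v7,v1,v2) [--+] → (1.08779, 0, 0.7716)–(0.543896, -0.942028, 0.7716)  len=1.0878

Chained into 1 loop(s):
  loop 1: 6 segments, perimeter = 6.5267
Total perimeter = 6.527


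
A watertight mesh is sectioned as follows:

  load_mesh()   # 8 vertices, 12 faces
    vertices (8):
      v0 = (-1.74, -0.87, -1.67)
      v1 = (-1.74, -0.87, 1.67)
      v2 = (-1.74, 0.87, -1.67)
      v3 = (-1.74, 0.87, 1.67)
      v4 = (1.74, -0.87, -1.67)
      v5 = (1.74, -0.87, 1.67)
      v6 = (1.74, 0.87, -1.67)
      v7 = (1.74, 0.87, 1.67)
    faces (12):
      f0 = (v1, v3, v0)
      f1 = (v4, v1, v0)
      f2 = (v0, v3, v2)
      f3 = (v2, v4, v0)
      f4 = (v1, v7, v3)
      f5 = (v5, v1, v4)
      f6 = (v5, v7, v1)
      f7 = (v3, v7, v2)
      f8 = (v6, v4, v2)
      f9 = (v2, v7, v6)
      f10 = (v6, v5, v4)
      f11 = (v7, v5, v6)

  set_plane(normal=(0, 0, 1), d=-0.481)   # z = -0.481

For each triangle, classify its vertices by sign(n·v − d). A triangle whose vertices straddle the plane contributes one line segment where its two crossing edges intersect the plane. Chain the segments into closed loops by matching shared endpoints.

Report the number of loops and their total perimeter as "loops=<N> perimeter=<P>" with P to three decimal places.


Straddling triangles (8 of 12):
  (v1,v3,v0) [++-] → (-1.74, -0.250581, -0.481)–(-1.74, -0.87, -0.481)  len=0.6194
  (v4,v1,v0) [-+-] → (0.501162, -0.87, -0.481)–(-1.74, -0.87, -0.481)  len=2.2412
  (v0,v3,v2) [-+-] → (-1.74, -0.250581, -0.481)–(-1.74, 0.87, -0.481)  len=1.1206
  (v5,v1,v4) [++-] → (0.501162, -0.87, -0.481)–(1.74, -0.87, -0.481)  len=1.2388
  (v3,v7,v2) [++-] → (-0.501162, 0.87, -0.481)–(-1.74, 0.87, -0.481)  len=1.2388
  (v2,v7,v6) [-+-] → (-0.501162, 0.87, -0.481)–(1.74, 0.87, -0.481)  len=2.2412
  (v6,v5,v4) [-+-] → (1.74, 0.250581, -0.481)–(1.74, -0.87, -0.481)  len=1.1206
  (v7,v5,v6) [++-] → (1.74, 0.250581, -0.481)–(1.74, 0.87, -0.481)  len=0.6194

Chained into 1 loop(s):
  loop 1: 8 segments, perimeter = 10.4400
Total perimeter = 10.440

loops=1 perimeter=10.440


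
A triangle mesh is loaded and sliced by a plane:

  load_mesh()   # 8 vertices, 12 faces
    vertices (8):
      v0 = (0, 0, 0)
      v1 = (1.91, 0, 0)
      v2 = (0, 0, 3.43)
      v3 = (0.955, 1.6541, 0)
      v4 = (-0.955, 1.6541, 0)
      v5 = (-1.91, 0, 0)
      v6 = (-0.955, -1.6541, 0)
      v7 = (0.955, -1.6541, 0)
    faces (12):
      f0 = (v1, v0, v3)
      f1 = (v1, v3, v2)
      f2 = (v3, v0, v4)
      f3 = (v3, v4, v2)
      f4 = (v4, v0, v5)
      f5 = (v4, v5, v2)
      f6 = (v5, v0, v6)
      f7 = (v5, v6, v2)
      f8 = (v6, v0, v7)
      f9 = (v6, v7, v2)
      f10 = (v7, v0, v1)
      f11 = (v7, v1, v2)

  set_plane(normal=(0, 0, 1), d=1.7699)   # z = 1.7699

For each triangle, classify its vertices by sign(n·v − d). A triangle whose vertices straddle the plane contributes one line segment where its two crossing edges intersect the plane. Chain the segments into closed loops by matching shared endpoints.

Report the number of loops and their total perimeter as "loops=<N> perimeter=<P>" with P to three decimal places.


loops=1 perimeter=5.547

Straddling triangles (6 of 12):
  (v1,v3,v2) [--+] → (0.462214, 0.800575, 1.7699)–(0.924429, 0, 1.7699)  len=0.9244
  (v3,v4,v2) [--+] → (-0.462214, 0.800575, 1.7699)–(0.462214, 0.800575, 1.7699)  len=0.9244
  (v4,v5,v2) [--+] → (-0.924429, 0, 1.7699)–(-0.462214, 0.800575, 1.7699)  len=0.9244
  (v5,v6,v2) [--+] → (-0.462214, -0.800575, 1.7699)–(-0.924429, 0, 1.7699)  len=0.9244
  (v6,v7,v2) [--+] → (0.462214, -0.800575, 1.7699)–(-0.462214, -0.800575, 1.7699)  len=0.9244
  (v7,v1,v2) [--+] → (0.924429, 0, 1.7699)–(0.462214, -0.800575, 1.7699)  len=0.9244

Chained into 1 loop(s):
  loop 1: 6 segments, perimeter = 5.5466
Total perimeter = 5.547


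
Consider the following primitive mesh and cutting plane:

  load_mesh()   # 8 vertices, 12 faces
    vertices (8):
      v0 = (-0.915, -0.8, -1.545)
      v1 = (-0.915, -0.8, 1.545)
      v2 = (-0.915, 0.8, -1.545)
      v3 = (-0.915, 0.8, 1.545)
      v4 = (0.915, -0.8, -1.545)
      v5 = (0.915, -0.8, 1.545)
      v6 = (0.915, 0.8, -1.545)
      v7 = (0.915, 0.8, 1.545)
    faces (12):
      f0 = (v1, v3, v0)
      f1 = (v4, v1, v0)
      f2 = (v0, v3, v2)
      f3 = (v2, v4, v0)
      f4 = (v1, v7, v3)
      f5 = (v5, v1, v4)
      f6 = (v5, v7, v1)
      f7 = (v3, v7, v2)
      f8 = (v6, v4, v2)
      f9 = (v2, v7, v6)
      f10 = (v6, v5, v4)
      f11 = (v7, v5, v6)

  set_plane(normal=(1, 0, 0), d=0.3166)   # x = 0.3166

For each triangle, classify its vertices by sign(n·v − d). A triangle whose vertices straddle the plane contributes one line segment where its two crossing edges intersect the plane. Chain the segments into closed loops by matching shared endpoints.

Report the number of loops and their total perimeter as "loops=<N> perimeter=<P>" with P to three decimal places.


Straddling triangles (8 of 12):
  (v4,v1,v0) [+--] → (0.3166, -0.8, -0.534587)–(0.3166, -0.8, -1.545)  len=1.0104
  (v2,v4,v0) [-+-] → (0.3166, -0.276809, -1.545)–(0.3166, -0.8, -1.545)  len=0.5232
  (v1,v7,v3) [-+-] → (0.3166, 0.276809, 1.545)–(0.3166, 0.8, 1.545)  len=0.5232
  (v5,v1,v4) [+-+] → (0.3166, -0.8, 1.545)–(0.3166, -0.8, -0.534587)  len=2.0796
  (v5,v7,v1) [++-] → (0.3166, 0.276809, 1.545)–(0.3166, -0.8, 1.545)  len=1.0768
  (v3,v7,v2) [-+-] → (0.3166, 0.8, 1.545)–(0.3166, 0.8, 0.534587)  len=1.0104
  (v6,v4,v2) [++-] → (0.3166, -0.276809, -1.545)–(0.3166, 0.8, -1.545)  len=1.0768
  (v2,v7,v6) [-++] → (0.3166, 0.8, 0.534587)–(0.3166, 0.8, -1.545)  len=2.0796

Chained into 1 loop(s):
  loop 1: 8 segments, perimeter = 9.3800
Total perimeter = 9.380

loops=1 perimeter=9.380


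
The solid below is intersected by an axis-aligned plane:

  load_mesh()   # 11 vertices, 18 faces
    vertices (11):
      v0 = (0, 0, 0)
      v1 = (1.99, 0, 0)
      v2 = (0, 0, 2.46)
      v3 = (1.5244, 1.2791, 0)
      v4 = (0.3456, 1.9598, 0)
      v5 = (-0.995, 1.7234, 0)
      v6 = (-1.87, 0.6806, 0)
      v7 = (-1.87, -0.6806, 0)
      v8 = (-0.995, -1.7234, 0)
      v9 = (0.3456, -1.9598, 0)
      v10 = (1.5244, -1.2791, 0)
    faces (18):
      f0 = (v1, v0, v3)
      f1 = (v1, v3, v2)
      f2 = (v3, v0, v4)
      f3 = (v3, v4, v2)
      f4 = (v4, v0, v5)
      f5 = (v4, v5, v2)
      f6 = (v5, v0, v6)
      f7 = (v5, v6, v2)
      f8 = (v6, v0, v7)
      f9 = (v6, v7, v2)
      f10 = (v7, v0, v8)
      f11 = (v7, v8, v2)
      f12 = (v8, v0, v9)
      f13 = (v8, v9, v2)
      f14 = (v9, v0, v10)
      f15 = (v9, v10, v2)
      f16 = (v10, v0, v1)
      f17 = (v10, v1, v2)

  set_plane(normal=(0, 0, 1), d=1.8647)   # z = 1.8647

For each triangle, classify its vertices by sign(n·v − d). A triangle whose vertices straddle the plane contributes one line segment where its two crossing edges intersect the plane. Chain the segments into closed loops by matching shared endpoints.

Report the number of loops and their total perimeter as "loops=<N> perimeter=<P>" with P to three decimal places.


loops=1 perimeter=2.965

Straddling triangles (9 of 18):
  (v1,v3,v2) [--+] → (0.368892, 0.309532, 1.8647)–(0.481564, 0, 1.8647)  len=0.3294
  (v3,v4,v2) [--+] → (0.0836324, 0.474256, 1.8647)–(0.368892, 0.309532, 1.8647)  len=0.3294
  (v4,v5,v2) [--+] → (-0.240782, 0.417049, 1.8647)–(0.0836324, 0.474256, 1.8647)  len=0.3294
  (v5,v6,v2) [--+] → (-0.452525, 0.1647, 1.8647)–(-0.240782, 0.417049, 1.8647)  len=0.3294
  (v6,v7,v2) [--+] → (-0.452525, -0.1647, 1.8647)–(-0.452525, 0.1647, 1.8647)  len=0.3294
  (v7,v8,v2) [--+] → (-0.240782, -0.417049, 1.8647)–(-0.452525, -0.1647, 1.8647)  len=0.3294
  (v8,v9,v2) [--+] → (0.0836324, -0.474256, 1.8647)–(-0.240782, -0.417049, 1.8647)  len=0.3294
  (v9,v10,v2) [--+] → (0.368892, -0.309532, 1.8647)–(0.0836324, -0.474256, 1.8647)  len=0.3294
  (v10,v1,v2) [--+] → (0.481564, 0, 1.8647)–(0.368892, -0.309532, 1.8647)  len=0.3294

Chained into 1 loop(s):
  loop 1: 9 segments, perimeter = 2.9647
Total perimeter = 2.965


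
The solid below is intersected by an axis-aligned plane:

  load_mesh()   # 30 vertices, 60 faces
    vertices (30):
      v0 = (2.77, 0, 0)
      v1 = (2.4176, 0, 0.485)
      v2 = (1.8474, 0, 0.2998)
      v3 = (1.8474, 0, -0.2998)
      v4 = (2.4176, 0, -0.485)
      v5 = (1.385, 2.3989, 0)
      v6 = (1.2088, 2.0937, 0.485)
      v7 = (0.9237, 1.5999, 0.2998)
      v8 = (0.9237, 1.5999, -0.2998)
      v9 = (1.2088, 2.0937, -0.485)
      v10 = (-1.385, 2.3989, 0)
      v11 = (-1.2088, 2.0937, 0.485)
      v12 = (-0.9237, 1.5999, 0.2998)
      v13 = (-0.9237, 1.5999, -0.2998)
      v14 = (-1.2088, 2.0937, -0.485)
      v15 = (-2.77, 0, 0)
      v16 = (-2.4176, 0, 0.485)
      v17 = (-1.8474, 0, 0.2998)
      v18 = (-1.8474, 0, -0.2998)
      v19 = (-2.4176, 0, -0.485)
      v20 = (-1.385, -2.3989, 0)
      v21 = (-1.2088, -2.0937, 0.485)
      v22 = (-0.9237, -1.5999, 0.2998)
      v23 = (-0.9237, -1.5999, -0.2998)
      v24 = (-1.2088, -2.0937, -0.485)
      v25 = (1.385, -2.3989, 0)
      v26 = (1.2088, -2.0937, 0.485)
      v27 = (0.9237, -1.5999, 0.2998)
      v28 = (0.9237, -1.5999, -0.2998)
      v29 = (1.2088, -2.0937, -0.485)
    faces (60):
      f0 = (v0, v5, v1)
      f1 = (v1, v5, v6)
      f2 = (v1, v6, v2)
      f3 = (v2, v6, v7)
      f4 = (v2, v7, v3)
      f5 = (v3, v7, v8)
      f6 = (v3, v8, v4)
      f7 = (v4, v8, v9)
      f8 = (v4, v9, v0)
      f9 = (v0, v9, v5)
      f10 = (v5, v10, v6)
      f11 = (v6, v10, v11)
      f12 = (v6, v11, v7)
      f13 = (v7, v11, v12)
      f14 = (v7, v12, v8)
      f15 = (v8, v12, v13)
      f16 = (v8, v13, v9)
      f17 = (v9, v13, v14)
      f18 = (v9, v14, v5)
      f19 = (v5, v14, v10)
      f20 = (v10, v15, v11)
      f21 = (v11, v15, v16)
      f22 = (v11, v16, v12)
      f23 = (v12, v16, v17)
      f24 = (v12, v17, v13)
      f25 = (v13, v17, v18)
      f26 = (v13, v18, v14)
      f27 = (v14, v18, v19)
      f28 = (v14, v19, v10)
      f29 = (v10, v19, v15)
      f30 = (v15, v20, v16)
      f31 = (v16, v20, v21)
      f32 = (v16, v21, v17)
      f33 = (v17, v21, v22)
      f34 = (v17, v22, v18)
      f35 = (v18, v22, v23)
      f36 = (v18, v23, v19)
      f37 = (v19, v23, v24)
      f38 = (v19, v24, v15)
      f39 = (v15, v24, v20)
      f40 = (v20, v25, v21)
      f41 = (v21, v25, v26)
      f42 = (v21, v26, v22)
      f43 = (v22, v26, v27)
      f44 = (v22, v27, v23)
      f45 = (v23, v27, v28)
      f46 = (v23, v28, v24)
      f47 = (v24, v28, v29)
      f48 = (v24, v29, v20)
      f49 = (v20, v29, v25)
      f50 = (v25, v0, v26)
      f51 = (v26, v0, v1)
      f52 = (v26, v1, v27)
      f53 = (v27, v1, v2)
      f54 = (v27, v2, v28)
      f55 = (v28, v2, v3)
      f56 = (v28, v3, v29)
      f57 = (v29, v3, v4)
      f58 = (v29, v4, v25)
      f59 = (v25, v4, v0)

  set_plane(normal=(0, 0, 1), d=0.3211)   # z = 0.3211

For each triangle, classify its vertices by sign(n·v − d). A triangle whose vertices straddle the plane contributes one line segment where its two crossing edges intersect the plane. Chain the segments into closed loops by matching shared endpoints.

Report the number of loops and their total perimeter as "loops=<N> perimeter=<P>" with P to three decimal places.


Straddling triangles (24 of 60):
  (v0,v5,v1) [--+] → (2.06865, 0.81068, 0.3211)–(2.53669, 0, 0.3211)  len=0.9361
  (v1,v5,v6) [+-+] → (2.06865, 0.81068, 0.3211)–(1.26834, 2.19684, 0.3211)  len=1.6006
  (v1,v6,v2) [++-] → (1.77395, 0.240798, 0.3211)–(1.91298, 0, 0.3211)  len=0.2780
  (v2,v6,v7) [-+-] → (1.77395, 0.240798, 0.3211)–(0.95649, 1.65669, 0.3211)  len=1.6349
  (v5,v10,v6) [--+] → (0.332256, 2.19684, 0.3211)–(1.26834, 2.19684, 0.3211)  len=0.9361
  (v6,v10,v11) [+-+] → (0.332256, 2.19684, 0.3211)–(-1.26834, 2.19684, 0.3211)  len=1.6006
  (v6,v11,v7) [++-] → (0.678439, 1.65669, 0.3211)–(0.95649, 1.65669, 0.3211)  len=0.2781
  (v7,v11,v12) [-+-] → (0.678439, 1.65669, 0.3211)–(-0.95649, 1.65669, 0.3211)  len=1.6349
  (v10,v15,v11) [--+] → (-1.73639, 1.38616, 0.3211)–(-1.26834, 2.19684, 0.3211)  len=0.9361
  (v11,v15,v16) [+-+] → (-1.73639, 1.38616, 0.3211)–(-2.53669, 0, 0.3211)  len=1.6006
  (v11,v16,v12) [++-] → (-1.09551, 1.41589, 0.3211)–(-0.95649, 1.65669, 0.3211)  len=0.2780
  (v12,v16,v17) [-+-] → (-1.09551, 1.41589, 0.3211)–(-1.91298, 0, 0.3211)  len=1.6349
  (v15,v20,v16) [--+] → (-2.06865, -0.81068, 0.3211)–(-2.53669, 0, 0.3211)  len=0.9361
  (v16,v20,v21) [+-+] → (-2.06865, -0.81068, 0.3211)–(-1.26834, -2.19684, 0.3211)  len=1.6006
  (v16,v21,v17) [++-] → (-1.77395, -0.240798, 0.3211)–(-1.91298, 0, 0.3211)  len=0.2780
  (v17,v21,v22) [-+-] → (-1.77395, -0.240798, 0.3211)–(-0.95649, -1.65669, 0.3211)  len=1.6349
  (v20,v25,v21) [--+] → (-0.332256, -2.19684, 0.3211)–(-1.26834, -2.19684, 0.3211)  len=0.9361
  (v21,v25,v26) [+-+] → (-0.332256, -2.19684, 0.3211)–(1.26834, -2.19684, 0.3211)  len=1.6006
  (v21,v26,v22) [++-] → (-0.678439, -1.65669, 0.3211)–(-0.95649, -1.65669, 0.3211)  len=0.2781
  (v22,v26,v27) [-+-] → (-0.678439, -1.65669, 0.3211)–(0.95649, -1.65669, 0.3211)  len=1.6349
  (v25,v0,v26) [--+] → (1.73639, -1.38616, 0.3211)–(1.26834, -2.19684, 0.3211)  len=0.9361
  (v26,v0,v1) [+-+] → (1.73639, -1.38616, 0.3211)–(2.53669, 0, 0.3211)  len=1.6006
  (v26,v1,v27) [++-] → (1.09551, -1.41589, 0.3211)–(0.95649, -1.65669, 0.3211)  len=0.2780
  (v27,v1,v2) [-+-] → (1.09551, -1.41589, 0.3211)–(1.91298, 0, 0.3211)  len=1.6349

Chained into 2 loop(s):
  loop 1: 12 segments, perimeter = 15.2201
  loop 2: 12 segments, perimeter = 11.4779
Total perimeter = 26.698

loops=2 perimeter=26.698


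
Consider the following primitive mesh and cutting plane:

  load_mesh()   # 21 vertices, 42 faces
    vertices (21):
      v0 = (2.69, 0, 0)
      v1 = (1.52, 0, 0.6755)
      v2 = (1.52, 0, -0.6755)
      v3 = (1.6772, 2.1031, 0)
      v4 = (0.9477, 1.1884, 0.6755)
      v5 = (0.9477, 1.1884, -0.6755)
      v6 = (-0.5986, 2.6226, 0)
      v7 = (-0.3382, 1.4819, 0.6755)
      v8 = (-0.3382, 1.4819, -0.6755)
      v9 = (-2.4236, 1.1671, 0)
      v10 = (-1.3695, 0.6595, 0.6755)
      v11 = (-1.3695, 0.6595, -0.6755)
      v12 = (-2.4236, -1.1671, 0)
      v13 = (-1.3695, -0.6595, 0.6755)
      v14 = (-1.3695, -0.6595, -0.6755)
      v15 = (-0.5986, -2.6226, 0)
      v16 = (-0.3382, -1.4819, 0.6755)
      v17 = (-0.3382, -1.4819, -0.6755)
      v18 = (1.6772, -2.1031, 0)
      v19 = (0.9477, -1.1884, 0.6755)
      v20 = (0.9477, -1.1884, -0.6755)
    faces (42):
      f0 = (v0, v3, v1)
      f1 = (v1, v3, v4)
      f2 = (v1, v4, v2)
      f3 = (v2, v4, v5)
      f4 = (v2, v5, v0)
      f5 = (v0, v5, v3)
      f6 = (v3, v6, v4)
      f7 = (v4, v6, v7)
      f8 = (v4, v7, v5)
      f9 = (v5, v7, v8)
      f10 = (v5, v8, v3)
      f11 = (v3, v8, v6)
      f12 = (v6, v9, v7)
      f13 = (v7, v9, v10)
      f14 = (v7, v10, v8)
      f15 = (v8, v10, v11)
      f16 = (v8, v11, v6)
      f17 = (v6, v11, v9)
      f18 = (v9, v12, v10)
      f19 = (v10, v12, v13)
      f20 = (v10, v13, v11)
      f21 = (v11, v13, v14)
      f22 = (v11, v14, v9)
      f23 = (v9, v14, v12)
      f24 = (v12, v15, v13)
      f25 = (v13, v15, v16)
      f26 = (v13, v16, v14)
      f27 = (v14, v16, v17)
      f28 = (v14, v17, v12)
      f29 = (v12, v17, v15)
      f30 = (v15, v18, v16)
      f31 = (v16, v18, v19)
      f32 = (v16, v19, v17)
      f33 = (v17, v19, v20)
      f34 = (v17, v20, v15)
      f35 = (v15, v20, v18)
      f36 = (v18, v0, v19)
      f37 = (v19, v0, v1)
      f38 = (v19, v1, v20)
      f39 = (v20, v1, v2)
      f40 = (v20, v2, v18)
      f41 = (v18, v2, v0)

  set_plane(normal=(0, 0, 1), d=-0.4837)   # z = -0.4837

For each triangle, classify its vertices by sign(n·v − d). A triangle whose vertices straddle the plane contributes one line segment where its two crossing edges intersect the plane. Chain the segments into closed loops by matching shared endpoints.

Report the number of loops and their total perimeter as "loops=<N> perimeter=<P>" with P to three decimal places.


loops=2 perimeter=20.484

Straddling triangles (28 of 42):
  (v1,v4,v2) [++-] → (1.43875, 0.168716, -0.4837)–(1.52, 0, -0.4837)  len=0.1873
  (v2,v4,v5) [-+-] → (1.43875, 0.168716, -0.4837)–(0.9477, 1.1884, -0.4837)  len=1.1318
  (v2,v5,v0) [--+] → (1.4424, 0.850968, -0.4837)–(1.85221, 0, -0.4837)  len=0.9445
  (v0,v5,v3) [+-+] → (1.4424, 0.850968, -0.4837)–(1.15483, 1.44812, -0.4837)  len=0.6628
  (v4,v7,v5) [++-] → (0.765142, 1.23007, -0.4837)–(0.9477, 1.1884, -0.4837)  len=0.1873
  (v5,v7,v8) [-+-] → (0.765142, 1.23007, -0.4837)–(-0.3382, 1.4819, -0.4837)  len=1.1317
  (v5,v8,v3) [--+] → (0.234048, 1.65828, -0.4837)–(1.15483, 1.44812, -0.4837)  len=0.9445
  (v3,v8,v6) [+-+] → (0.234048, 1.65828, -0.4837)–(-0.412137, 1.80579, -0.4837)  len=0.6628
  (v7,v10,v8) [++-] → (-0.484613, 1.36514, -0.4837)–(-0.3382, 1.4819, -0.4837)  len=0.1873
  (v8,v10,v11) [-+-] → (-0.484613, 1.36514, -0.4837)–(-1.3695, 0.6595, -0.4837)  len=1.1318
  (v8,v11,v6) [--+] → (-1.15061, 1.2169, -0.4837)–(-0.412137, 1.80579, -0.4837)  len=0.9445
  (v6,v11,v9) [+-+] → (-1.15061, 1.2169, -0.4837)–(-1.6688, 0.803627, -0.4837)  len=0.6628
  (v10,v13,v11) [++-] → (-1.3695, 0.472243, -0.4837)–(-1.3695, 0.6595, -0.4837)  len=0.1873
  (v11,v13,v14) [-+-] → (-1.3695, 0.472243, -0.4837)–(-1.3695, -0.6595, -0.4837)  len=1.1317
  (v11,v14,v9) [--+] → (-1.6688, -0.140859, -0.4837)–(-1.6688, 0.803627, -0.4837)  len=0.9445
  (v9,v14,v12) [+-+] → (-1.6688, -0.140859, -0.4837)–(-1.6688, -0.803627, -0.4837)  len=0.6628
  (v13,v16,v14) [++-] → (-1.22309, -0.776255, -0.4837)–(-1.3695, -0.6595, -0.4837)  len=0.1873
  (v14,v16,v17) [-+-] → (-1.22309, -0.776255, -0.4837)–(-0.3382, -1.4819, -0.4837)  len=1.1318
  (v14,v17,v12) [--+] → (-0.930324, -1.39252, -0.4837)–(-1.6688, -0.803627, -0.4837)  len=0.9445
  (v12,v17,v15) [+-+] → (-0.930324, -1.39252, -0.4837)–(-0.412137, -1.80579, -0.4837)  len=0.6628
  (v16,v19,v17) [++-] → (-0.155642, -1.44023, -0.4837)–(-0.3382, -1.4819, -0.4837)  len=0.1873
  (v17,v19,v20) [-+-] → (-0.155642, -1.44023, -0.4837)–(0.9477, -1.1884, -0.4837)  len=1.1317
  (v17,v20,v15) [--+] → (0.508647, -1.59562, -0.4837)–(-0.412137, -1.80579, -0.4837)  len=0.9445
  (v15,v20,v18) [+-+] → (0.508647, -1.59562, -0.4837)–(1.15483, -1.44812, -0.4837)  len=0.6628
  (v19,v1,v20) [++-] → (1.02895, -1.01968, -0.4837)–(0.9477, -1.1884, -0.4837)  len=0.1873
  (v20,v1,v2) [-+-] → (1.02895, -1.01968, -0.4837)–(1.52, 0, -0.4837)  len=1.1318
  (v20,v2,v18) [--+] → (1.56464, -0.59715, -0.4837)–(1.15483, -1.44812, -0.4837)  len=0.9445
  (v18,v2,v0) [+-+] → (1.56464, -0.59715, -0.4837)–(1.85221, 0, -0.4837)  len=0.6628

Chained into 2 loop(s):
  loop 1: 14 segments, perimeter = 9.2331
  loop 2: 14 segments, perimeter = 11.2510
Total perimeter = 20.484


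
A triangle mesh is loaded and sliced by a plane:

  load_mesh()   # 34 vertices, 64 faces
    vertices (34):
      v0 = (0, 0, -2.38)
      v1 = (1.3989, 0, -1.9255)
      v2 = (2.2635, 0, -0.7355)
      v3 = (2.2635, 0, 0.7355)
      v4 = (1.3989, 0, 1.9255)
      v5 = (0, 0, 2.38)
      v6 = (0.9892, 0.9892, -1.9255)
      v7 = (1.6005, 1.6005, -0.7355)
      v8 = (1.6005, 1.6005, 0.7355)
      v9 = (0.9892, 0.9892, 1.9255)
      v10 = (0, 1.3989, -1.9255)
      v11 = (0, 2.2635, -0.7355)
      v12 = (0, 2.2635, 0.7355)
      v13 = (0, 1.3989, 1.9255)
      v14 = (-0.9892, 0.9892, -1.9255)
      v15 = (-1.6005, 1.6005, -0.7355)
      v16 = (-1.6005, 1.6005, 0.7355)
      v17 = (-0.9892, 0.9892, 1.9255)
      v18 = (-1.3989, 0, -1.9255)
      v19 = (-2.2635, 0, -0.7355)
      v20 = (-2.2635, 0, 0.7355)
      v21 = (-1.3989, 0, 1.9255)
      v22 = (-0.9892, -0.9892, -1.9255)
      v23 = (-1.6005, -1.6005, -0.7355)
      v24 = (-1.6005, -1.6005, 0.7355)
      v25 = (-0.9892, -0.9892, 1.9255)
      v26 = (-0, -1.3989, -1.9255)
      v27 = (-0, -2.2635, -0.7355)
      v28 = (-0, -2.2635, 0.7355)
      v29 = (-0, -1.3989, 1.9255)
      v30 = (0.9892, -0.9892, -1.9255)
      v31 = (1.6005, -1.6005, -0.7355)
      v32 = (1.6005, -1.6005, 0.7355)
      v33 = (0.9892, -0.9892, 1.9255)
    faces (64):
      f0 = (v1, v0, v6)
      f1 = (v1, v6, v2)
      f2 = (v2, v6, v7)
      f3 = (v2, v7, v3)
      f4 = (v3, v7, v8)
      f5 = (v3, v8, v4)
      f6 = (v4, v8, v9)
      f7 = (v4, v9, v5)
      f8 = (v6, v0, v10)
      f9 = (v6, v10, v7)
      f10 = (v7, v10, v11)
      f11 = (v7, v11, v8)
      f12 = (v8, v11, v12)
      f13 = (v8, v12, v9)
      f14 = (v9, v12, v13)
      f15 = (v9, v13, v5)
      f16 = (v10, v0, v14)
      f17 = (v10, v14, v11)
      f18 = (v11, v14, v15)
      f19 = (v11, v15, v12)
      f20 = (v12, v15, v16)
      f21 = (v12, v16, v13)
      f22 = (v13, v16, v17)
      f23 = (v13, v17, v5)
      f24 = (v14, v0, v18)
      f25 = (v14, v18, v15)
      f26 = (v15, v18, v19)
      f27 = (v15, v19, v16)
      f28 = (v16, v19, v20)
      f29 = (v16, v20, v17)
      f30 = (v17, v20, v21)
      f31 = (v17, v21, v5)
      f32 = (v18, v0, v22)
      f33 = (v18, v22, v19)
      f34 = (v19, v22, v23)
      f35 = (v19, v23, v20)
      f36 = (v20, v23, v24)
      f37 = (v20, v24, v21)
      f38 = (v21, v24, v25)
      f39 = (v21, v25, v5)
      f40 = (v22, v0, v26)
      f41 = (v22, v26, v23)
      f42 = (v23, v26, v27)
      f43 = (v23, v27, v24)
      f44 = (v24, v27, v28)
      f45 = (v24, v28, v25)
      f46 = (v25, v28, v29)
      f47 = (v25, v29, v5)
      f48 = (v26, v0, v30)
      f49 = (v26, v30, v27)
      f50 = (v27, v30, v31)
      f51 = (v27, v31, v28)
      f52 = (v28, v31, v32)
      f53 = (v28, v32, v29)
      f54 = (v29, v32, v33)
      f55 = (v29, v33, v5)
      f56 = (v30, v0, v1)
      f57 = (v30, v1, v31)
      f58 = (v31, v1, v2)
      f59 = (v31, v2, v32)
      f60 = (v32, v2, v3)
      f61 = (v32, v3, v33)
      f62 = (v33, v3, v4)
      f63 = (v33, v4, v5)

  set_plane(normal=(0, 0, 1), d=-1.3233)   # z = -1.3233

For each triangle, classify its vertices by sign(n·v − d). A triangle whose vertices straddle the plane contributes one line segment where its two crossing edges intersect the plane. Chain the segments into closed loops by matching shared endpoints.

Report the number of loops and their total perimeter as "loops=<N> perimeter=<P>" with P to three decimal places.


loops=1 perimeter=11.244

Straddling triangles (16 of 64):
  (v1,v6,v2) [--+] → (1.63406, 0.488615, -1.3233)–(1.83643, 0, -1.3233)  len=0.5289
  (v2,v6,v7) [+-+] → (1.63406, 0.488615, -1.3233)–(1.29855, 1.29855, -1.3233)  len=0.8767
  (v6,v10,v7) [--+] → (0.809934, 1.50092, -1.3233)–(1.29855, 1.29855, -1.3233)  len=0.5289
  (v7,v10,v11) [+-+] → (0.809934, 1.50092, -1.3233)–(0, 1.83643, -1.3233)  len=0.8767
  (v10,v14,v11) [--+] → (-0.488615, 1.63406, -1.3233)–(0, 1.83643, -1.3233)  len=0.5289
  (v11,v14,v15) [+-+] → (-0.488615, 1.63406, -1.3233)–(-1.29855, 1.29855, -1.3233)  len=0.8767
  (v14,v18,v15) [--+] → (-1.50092, 0.809934, -1.3233)–(-1.29855, 1.29855, -1.3233)  len=0.5289
  (v15,v18,v19) [+-+] → (-1.50092, 0.809934, -1.3233)–(-1.83643, 0, -1.3233)  len=0.8767
  (v18,v22,v19) [--+] → (-1.63406, -0.488615, -1.3233)–(-1.83643, 0, -1.3233)  len=0.5289
  (v19,v22,v23) [+-+] → (-1.63406, -0.488615, -1.3233)–(-1.29855, -1.29855, -1.3233)  len=0.8767
  (v22,v26,v23) [--+] → (-0.809934, -1.50092, -1.3233)–(-1.29855, -1.29855, -1.3233)  len=0.5289
  (v23,v26,v27) [+-+] → (-0.809934, -1.50092, -1.3233)–(0, -1.83643, -1.3233)  len=0.8767
  (v26,v30,v27) [--+] → (0.488615, -1.63406, -1.3233)–(0, -1.83643, -1.3233)  len=0.5289
  (v27,v30,v31) [+-+] → (0.488615, -1.63406, -1.3233)–(1.29855, -1.29855, -1.3233)  len=0.8767
  (v30,v1,v31) [--+] → (1.50092, -0.809934, -1.3233)–(1.29855, -1.29855, -1.3233)  len=0.5289
  (v31,v1,v2) [+-+] → (1.50092, -0.809934, -1.3233)–(1.83643, 0, -1.3233)  len=0.8767

Chained into 1 loop(s):
  loop 1: 16 segments, perimeter = 11.2443
Total perimeter = 11.244


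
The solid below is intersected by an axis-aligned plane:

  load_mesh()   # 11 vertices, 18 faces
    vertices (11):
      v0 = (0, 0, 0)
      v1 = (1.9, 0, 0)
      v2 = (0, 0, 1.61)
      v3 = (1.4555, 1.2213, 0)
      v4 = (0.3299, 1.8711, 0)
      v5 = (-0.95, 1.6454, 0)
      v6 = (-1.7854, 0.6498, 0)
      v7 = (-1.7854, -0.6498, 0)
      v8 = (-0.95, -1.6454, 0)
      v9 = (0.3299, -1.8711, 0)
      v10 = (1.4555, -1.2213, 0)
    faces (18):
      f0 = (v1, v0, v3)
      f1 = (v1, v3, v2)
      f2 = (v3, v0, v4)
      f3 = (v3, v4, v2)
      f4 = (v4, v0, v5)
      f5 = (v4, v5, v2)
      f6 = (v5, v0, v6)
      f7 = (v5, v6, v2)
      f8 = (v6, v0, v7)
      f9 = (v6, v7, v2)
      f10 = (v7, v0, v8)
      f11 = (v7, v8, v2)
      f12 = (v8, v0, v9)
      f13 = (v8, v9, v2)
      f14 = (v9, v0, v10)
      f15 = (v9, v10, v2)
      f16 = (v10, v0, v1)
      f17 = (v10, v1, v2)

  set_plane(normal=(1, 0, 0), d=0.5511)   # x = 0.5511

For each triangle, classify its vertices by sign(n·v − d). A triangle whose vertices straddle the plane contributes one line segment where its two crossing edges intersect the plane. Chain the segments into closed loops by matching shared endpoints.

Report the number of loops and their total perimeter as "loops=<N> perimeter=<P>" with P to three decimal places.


Straddling triangles (8 of 18):
  (v1,v0,v3) [+-+] → (0.5511, 0, 0)–(0.5511, 0.462424, 0)  len=0.4624
  (v1,v3,v2) [++-] → (0.5511, 0.462424, 1.0004)–(0.5511, 0, 1.14302)  len=0.4839
  (v3,v0,v4) [+--] → (0.5511, 0.462424, 0)–(0.5511, 1.7434, 0)  len=1.2810
  (v3,v4,v2) [+--] → (0.5511, 1.7434, 0)–(0.5511, 0.462424, 1.0004)  len=1.6253
  (v9,v0,v10) [--+] → (0.5511, -0.462424, 0)–(0.5511, -1.7434, 0)  len=1.2810
  (v9,v10,v2) [-+-] → (0.5511, -1.7434, 0)–(0.5511, -0.462424, 1.0004)  len=1.6253
  (v10,v0,v1) [+-+] → (0.5511, -0.462424, 0)–(0.5511, 0, 0)  len=0.4624
  (v10,v1,v2) [++-] → (0.5511, 0, 1.14302)–(0.5511, -0.462424, 1.0004)  len=0.4839

Chained into 1 loop(s):
  loop 1: 8 segments, perimeter = 7.7053
Total perimeter = 7.705

loops=1 perimeter=7.705


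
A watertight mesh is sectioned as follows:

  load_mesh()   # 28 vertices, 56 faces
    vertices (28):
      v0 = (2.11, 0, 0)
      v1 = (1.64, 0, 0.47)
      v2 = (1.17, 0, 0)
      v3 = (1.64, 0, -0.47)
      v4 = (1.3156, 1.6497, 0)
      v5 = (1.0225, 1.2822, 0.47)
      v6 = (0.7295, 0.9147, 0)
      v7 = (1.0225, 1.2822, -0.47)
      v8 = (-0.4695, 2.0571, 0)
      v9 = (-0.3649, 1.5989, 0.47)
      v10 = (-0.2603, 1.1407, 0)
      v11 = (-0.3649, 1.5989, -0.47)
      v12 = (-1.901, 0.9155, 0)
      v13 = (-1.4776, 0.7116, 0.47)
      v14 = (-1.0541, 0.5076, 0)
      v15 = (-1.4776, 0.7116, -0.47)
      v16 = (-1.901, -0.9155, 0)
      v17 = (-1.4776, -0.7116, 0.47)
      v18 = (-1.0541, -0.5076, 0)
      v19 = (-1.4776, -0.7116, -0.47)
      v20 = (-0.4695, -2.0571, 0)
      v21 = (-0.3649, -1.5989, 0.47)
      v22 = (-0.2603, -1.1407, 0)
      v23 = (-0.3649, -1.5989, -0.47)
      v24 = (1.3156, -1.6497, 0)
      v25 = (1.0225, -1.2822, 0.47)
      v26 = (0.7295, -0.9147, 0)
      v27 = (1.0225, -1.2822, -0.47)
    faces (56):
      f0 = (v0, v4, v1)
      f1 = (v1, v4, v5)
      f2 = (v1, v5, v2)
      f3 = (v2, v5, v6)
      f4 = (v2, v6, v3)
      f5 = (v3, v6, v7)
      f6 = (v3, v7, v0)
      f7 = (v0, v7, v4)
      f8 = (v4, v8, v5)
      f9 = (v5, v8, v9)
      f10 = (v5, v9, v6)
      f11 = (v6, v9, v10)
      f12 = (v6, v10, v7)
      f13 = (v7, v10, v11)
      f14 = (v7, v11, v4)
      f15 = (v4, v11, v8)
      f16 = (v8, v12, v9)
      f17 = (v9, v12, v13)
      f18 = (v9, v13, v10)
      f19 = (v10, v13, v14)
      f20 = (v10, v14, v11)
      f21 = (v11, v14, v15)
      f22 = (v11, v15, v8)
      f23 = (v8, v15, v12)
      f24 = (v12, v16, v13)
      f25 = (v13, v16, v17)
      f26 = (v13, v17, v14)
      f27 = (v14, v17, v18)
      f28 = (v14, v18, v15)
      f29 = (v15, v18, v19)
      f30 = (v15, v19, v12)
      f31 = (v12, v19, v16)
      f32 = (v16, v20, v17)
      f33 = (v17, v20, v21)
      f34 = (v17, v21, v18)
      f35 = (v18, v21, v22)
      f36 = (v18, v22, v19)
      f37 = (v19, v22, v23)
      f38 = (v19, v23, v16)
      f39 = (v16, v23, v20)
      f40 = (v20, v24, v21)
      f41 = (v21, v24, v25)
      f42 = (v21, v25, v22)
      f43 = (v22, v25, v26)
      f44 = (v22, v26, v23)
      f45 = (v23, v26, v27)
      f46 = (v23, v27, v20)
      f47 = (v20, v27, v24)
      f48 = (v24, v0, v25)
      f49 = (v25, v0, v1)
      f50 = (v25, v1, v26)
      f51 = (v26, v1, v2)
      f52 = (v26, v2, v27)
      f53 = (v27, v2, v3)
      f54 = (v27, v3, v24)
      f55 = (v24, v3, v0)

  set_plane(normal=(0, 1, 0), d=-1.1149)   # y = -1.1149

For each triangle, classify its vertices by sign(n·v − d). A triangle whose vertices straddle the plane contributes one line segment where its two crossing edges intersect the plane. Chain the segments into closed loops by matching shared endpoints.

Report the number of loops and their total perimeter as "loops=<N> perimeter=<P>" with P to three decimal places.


loops=2 perimeter=7.373

Straddling triangles (18 of 56):
  (v16,v20,v17) [+-+] → (-1.65096, -1.1149, 0)–(-1.17543, -1.1149, 0.329122)  len=0.5783
  (v17,v20,v21) [+--] → (-1.17543, -1.1149, 0.329122)–(-0.97185, -1.1149, 0.47)  len=0.2476
  (v17,v21,v18) [+-+] → (-0.97185, -1.1149, 0.47)–(-0.670566, -1.1149, 0.261551)  len=0.3664
  (v18,v21,v22) [+--] → (-0.670566, -1.1149, 0.261551)–(-0.292649, -1.1149, 0)  len=0.4596
  (v18,v22,v19) [+-+] → (-0.292649, -1.1149, 0)–(-0.333491, -1.1149, -0.0282591)  len=0.0497
  (v19,v22,v23) [+--] → (-0.333491, -1.1149, -0.0282591)–(-0.97185, -1.1149, -0.47)  len=0.7763
  (v19,v23,v16) [+-+] → (-0.97185, -1.1149, -0.47)–(-1.4528, -1.1149, -0.137135)  len=0.5849
  (v16,v23,v20) [+--] → (-1.4528, -1.1149, -0.137135)–(-1.65096, -1.1149, 0)  len=0.2410
  (v22,v25,v26) [--+] → (0.889115, -1.1149, 0.256038)–(-0.147305, -1.1149, 0)  len=1.0676
  (v22,v26,v23) [-+-] → (-0.147305, -1.1149, 0)–(0.409274, -1.1149, -0.137524)  len=0.5733
  (v23,v26,v27) [-+-] → (0.409274, -1.1149, -0.137524)–(0.889115, -1.1149, -0.256038)  len=0.4943
  (v24,v0,v25) [-+-] → (1.57313, -1.1149, 0)–(1.1644, -1.1149, 0.408675)  len=0.5780
  (v25,v0,v1) [-++] → (1.1644, -1.1149, 0.408675)–(1.10307, -1.1149, 0.47)  len=0.0867
  (v25,v1,v26) [-++] → (1.10307, -1.1149, 0.47)–(0.889115, -1.1149, 0.256038)  len=0.3026
  (v26,v2,v27) [++-] → (1.04175, -1.1149, -0.408675)–(0.889115, -1.1149, -0.256038)  len=0.2159
  (v27,v2,v3) [-++] → (1.04175, -1.1149, -0.408675)–(1.10307, -1.1149, -0.47)  len=0.0867
  (v27,v3,v24) [-+-] → (1.10307, -1.1149, -0.47)–(1.42076, -1.1149, -0.152365)  len=0.4492
  (v24,v3,v0) [-++] → (1.42076, -1.1149, -0.152365)–(1.57313, -1.1149, 0)  len=0.2155

Chained into 2 loop(s):
  loop 1: 8 segments, perimeter = 3.3037
  loop 2: 10 segments, perimeter = 4.0698
Total perimeter = 7.373


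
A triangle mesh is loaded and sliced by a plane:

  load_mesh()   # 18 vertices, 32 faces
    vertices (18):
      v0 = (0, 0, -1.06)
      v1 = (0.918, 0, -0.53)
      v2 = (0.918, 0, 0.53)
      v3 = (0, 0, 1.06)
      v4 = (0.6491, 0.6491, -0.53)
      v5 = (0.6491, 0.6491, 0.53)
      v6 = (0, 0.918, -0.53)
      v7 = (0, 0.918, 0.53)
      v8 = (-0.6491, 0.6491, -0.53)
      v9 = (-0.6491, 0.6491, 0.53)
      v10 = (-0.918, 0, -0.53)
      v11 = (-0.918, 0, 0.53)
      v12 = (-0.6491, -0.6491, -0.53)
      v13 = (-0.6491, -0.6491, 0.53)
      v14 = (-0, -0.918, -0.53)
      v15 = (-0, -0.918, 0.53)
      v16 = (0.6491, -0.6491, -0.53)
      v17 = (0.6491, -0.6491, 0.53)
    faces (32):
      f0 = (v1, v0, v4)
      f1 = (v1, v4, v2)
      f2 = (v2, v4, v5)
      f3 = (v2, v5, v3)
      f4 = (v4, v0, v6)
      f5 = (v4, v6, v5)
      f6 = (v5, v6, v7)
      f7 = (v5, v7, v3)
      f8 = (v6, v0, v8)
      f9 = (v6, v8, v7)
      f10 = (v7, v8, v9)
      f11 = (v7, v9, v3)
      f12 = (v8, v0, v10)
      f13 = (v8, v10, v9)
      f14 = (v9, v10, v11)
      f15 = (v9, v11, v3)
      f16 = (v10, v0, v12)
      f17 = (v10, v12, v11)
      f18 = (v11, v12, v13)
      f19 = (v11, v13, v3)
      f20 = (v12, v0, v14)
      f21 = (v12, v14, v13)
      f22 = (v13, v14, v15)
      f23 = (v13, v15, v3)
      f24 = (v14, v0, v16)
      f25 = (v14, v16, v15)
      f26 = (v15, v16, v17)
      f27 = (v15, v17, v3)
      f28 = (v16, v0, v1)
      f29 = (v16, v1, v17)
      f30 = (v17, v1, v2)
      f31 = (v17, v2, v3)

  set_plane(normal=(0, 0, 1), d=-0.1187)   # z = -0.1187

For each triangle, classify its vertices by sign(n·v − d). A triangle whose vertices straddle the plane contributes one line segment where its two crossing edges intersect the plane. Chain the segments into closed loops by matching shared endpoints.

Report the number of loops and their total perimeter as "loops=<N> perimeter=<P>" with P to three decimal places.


Straddling triangles (16 of 32):
  (v1,v4,v2) [--+] → (0.753438, 0.397237, -0.1187)–(0.918, 0, -0.1187)  len=0.4300
  (v2,v4,v5) [+-+] → (0.753438, 0.397237, -0.1187)–(0.6491, 0.6491, -0.1187)  len=0.2726
  (v4,v6,v5) [--+] → (0.251863, 0.813662, -0.1187)–(0.6491, 0.6491, -0.1187)  len=0.4300
  (v5,v6,v7) [+-+] → (0.251863, 0.813662, -0.1187)–(0, 0.918, -0.1187)  len=0.2726
  (v6,v8,v7) [--+] → (-0.397237, 0.753438, -0.1187)–(0, 0.918, -0.1187)  len=0.4300
  (v7,v8,v9) [+-+] → (-0.397237, 0.753438, -0.1187)–(-0.6491, 0.6491, -0.1187)  len=0.2726
  (v8,v10,v9) [--+] → (-0.813662, 0.251863, -0.1187)–(-0.6491, 0.6491, -0.1187)  len=0.4300
  (v9,v10,v11) [+-+] → (-0.813662, 0.251863, -0.1187)–(-0.918, 0, -0.1187)  len=0.2726
  (v10,v12,v11) [--+] → (-0.753438, -0.397237, -0.1187)–(-0.918, 0, -0.1187)  len=0.4300
  (v11,v12,v13) [+-+] → (-0.753438, -0.397237, -0.1187)–(-0.6491, -0.6491, -0.1187)  len=0.2726
  (v12,v14,v13) [--+] → (-0.251863, -0.813662, -0.1187)–(-0.6491, -0.6491, -0.1187)  len=0.4300
  (v13,v14,v15) [+-+] → (-0.251863, -0.813662, -0.1187)–(0, -0.918, -0.1187)  len=0.2726
  (v14,v16,v15) [--+] → (0.397237, -0.753438, -0.1187)–(0, -0.918, -0.1187)  len=0.4300
  (v15,v16,v17) [+-+] → (0.397237, -0.753438, -0.1187)–(0.6491, -0.6491, -0.1187)  len=0.2726
  (v16,v1,v17) [--+] → (0.813662, -0.251863, -0.1187)–(0.6491, -0.6491, -0.1187)  len=0.4300
  (v17,v1,v2) [+-+] → (0.813662, -0.251863, -0.1187)–(0.918, 0, -0.1187)  len=0.2726

Chained into 1 loop(s):
  loop 1: 16 segments, perimeter = 5.6208
Total perimeter = 5.621

loops=1 perimeter=5.621


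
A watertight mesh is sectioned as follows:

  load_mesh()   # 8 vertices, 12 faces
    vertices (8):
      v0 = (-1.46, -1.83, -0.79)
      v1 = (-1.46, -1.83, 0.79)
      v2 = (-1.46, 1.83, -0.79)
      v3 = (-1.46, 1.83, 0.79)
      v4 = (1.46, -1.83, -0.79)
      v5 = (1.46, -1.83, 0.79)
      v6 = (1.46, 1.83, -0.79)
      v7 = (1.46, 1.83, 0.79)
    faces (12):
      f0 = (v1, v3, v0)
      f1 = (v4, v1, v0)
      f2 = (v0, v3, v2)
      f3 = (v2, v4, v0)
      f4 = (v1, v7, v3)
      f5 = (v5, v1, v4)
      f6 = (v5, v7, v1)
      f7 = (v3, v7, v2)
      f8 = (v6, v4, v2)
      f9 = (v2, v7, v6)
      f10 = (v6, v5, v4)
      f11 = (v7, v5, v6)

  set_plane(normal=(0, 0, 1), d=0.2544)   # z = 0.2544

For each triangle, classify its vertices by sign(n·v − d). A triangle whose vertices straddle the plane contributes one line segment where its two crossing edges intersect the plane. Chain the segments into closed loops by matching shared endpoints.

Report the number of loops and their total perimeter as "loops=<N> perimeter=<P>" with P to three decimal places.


Straddling triangles (8 of 12):
  (v1,v3,v0) [++-] → (-1.46, 0.589306, 0.2544)–(-1.46, -1.83, 0.2544)  len=2.4193
  (v4,v1,v0) [-+-] → (-0.470157, -1.83, 0.2544)–(-1.46, -1.83, 0.2544)  len=0.9898
  (v0,v3,v2) [-+-] → (-1.46, 0.589306, 0.2544)–(-1.46, 1.83, 0.2544)  len=1.2407
  (v5,v1,v4) [++-] → (-0.470157, -1.83, 0.2544)–(1.46, -1.83, 0.2544)  len=1.9302
  (v3,v7,v2) [++-] → (0.470157, 1.83, 0.2544)–(-1.46, 1.83, 0.2544)  len=1.9302
  (v2,v7,v6) [-+-] → (0.470157, 1.83, 0.2544)–(1.46, 1.83, 0.2544)  len=0.9898
  (v6,v5,v4) [-+-] → (1.46, -0.589306, 0.2544)–(1.46, -1.83, 0.2544)  len=1.2407
  (v7,v5,v6) [++-] → (1.46, -0.589306, 0.2544)–(1.46, 1.83, 0.2544)  len=2.4193

Chained into 1 loop(s):
  loop 1: 8 segments, perimeter = 13.1600
Total perimeter = 13.160

loops=1 perimeter=13.160


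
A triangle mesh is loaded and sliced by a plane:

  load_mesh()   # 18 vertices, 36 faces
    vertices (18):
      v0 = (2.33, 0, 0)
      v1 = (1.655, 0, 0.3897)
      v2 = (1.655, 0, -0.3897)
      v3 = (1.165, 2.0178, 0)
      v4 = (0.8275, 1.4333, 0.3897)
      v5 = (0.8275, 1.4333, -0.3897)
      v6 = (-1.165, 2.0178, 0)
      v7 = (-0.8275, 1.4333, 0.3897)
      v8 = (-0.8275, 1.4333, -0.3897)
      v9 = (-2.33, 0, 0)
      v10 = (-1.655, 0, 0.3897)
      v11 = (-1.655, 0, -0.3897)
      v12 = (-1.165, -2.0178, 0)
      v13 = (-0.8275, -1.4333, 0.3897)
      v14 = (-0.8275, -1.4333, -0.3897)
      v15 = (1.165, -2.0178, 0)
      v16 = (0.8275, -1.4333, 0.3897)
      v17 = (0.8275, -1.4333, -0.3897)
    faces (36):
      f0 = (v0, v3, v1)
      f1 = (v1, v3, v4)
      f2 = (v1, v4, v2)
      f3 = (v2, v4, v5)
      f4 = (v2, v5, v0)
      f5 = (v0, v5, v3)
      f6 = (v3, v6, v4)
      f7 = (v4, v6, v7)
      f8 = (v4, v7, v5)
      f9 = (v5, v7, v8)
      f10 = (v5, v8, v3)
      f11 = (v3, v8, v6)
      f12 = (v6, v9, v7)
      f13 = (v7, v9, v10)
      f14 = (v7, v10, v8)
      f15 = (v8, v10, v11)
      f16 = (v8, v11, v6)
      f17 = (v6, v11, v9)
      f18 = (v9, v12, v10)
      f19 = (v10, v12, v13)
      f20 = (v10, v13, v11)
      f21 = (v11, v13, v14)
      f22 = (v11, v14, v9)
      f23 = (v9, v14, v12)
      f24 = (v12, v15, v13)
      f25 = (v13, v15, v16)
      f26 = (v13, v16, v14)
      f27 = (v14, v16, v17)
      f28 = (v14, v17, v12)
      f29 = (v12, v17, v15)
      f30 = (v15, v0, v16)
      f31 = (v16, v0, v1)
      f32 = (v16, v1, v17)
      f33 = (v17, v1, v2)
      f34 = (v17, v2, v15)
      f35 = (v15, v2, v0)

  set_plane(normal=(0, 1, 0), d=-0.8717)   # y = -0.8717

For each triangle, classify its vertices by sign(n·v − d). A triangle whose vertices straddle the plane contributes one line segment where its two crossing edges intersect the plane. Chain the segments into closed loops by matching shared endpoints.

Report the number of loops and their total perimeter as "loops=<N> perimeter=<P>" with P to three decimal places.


loops=2 perimeter=4.676

Straddling triangles (12 of 36):
  (v9,v12,v10) [+-+] → (-1.82671, -0.8717, 0)–(-1.44332, -0.8717, 0.221348)  len=0.4427
  (v10,v12,v13) [+--] → (-1.44332, -0.8717, 0.221348)–(-1.15173, -0.8717, 0.3897)  len=0.3367
  (v10,v13,v11) [+-+] → (-1.15173, -0.8717, 0.3897)–(-1.15173, -0.8717, 0.0843131)  len=0.3054
  (v11,v13,v14) [+--] → (-1.15173, -0.8717, 0.0843131)–(-1.15173, -0.8717, -0.3897)  len=0.4740
  (v11,v14,v9) [+-+] → (-1.15173, -0.8717, -0.3897)–(-1.41621, -0.8717, -0.237007)  len=0.3054
  (v9,v14,v12) [+--] → (-1.41621, -0.8717, -0.237007)–(-1.82671, -0.8717, 0)  len=0.4740
  (v15,v0,v16) [-+-] → (1.82671, -0.8717, 0)–(1.41621, -0.8717, 0.237007)  len=0.4740
  (v16,v0,v1) [-++] → (1.41621, -0.8717, 0.237007)–(1.15173, -0.8717, 0.3897)  len=0.3054
  (v16,v1,v17) [-+-] → (1.15173, -0.8717, 0.3897)–(1.15173, -0.8717, -0.0843131)  len=0.4740
  (v17,v1,v2) [-++] → (1.15173, -0.8717, -0.0843131)–(1.15173, -0.8717, -0.3897)  len=0.3054
  (v17,v2,v15) [-+-] → (1.15173, -0.8717, -0.3897)–(1.44332, -0.8717, -0.221348)  len=0.3367
  (v15,v2,v0) [-++] → (1.44332, -0.8717, -0.221348)–(1.82671, -0.8717, 0)  len=0.4427

Chained into 2 loop(s):
  loop 1: 6 segments, perimeter = 2.3382
  loop 2: 6 segments, perimeter = 2.3382
Total perimeter = 4.676
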